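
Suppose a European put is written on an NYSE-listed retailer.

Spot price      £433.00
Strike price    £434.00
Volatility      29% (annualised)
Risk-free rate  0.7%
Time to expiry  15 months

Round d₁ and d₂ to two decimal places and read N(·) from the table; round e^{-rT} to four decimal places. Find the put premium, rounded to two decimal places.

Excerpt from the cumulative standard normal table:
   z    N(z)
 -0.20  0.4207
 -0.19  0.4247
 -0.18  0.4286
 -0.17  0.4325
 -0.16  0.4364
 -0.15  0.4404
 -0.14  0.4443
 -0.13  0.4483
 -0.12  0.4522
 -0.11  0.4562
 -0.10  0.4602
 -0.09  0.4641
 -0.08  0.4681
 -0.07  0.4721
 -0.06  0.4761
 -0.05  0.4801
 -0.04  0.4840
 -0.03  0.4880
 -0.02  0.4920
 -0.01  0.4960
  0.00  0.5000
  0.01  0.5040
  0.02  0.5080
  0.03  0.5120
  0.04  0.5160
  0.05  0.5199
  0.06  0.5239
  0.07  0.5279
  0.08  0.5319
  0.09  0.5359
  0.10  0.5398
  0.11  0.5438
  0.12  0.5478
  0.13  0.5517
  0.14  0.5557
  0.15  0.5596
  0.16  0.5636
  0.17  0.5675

σ√T = 0.29·√1.25 = 0.3242
ln(S/K) + (r + σ²/2)T = ln(433/434) + (0.007 + 0.29²/2)·1.25 = -0.0023 + 0.0613 = 0.0590
d₁ = 0.0590 / 0.3242 = 0.1820 → 0.18
d₂ = d₁ − σ√T = 0.1820 − 0.3242 = -0.1422 → -0.14
e^(−rT) = e^(−0.007·1.25) = 0.9913
N(−d₂) = N(0.14) = 0.5557;  N(−d₁) = N(-0.18) = 0.4286
P = 434·0.9913·0.5557 − 433·0.4286 = 239.0756 − 185.5838 = 53.4918

£53.49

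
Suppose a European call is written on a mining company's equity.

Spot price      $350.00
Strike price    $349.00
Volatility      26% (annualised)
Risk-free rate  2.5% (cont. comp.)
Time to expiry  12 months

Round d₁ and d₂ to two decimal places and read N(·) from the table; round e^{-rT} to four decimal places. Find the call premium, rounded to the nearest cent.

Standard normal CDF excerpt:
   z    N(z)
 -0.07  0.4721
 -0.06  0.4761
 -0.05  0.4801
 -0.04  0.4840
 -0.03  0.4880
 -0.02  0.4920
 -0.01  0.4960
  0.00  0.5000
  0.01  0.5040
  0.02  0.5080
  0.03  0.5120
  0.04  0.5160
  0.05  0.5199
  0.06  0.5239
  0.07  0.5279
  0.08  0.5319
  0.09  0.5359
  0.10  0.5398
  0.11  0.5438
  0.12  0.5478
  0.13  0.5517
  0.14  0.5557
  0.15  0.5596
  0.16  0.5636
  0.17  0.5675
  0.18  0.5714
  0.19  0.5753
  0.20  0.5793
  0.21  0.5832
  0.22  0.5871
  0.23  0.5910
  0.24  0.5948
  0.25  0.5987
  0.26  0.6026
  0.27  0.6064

σ√T = 0.26·√1 = 0.2600
d₁ = [ln(350/349) + (0.025 + ½·0.26²)·1] / (σ√T) = (0.0029 + 0.0588) / 0.2600 = 0.2372 ≈ 0.24
d₂ = 0.2372 − 0.2600 = -0.0228 ≈ -0.02
exp(−rT) = exp(−0.025·1) = 0.9753
C = 350·N(0.24) − 349·0.9753·N(-0.02) = 350·0.5948 − 349·0.9753·0.4920 = 208.1800 − 167.4668 = 40.7132

$40.71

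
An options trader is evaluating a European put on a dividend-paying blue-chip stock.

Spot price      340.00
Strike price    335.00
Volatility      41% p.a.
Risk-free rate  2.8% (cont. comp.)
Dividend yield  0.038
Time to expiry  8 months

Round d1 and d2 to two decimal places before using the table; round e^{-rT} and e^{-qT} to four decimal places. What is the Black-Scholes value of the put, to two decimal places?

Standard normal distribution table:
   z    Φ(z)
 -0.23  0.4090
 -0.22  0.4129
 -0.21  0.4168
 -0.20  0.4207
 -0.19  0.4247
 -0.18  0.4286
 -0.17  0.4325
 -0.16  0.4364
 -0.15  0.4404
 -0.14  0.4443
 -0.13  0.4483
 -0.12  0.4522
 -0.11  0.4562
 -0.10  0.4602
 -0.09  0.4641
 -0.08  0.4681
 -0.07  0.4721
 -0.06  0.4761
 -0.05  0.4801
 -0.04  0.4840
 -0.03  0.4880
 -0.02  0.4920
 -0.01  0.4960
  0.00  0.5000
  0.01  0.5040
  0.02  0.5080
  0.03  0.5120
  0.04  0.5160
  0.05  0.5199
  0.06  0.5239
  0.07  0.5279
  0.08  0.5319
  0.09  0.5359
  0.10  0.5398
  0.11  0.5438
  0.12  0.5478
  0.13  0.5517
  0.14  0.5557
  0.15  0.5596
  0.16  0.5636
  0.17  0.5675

σ√T = 0.41 × 0.8165 = 0.3348
d₁ = [ln(340/335) + (0.028 − 0.038 + 0.41²/2)·0.6667] / 0.3348 = [0.0148 + 0.0494] / 0.3348 = 0.1917 ≈ 0.19
d₂ = d₁ − σ√T = 0.1917 − 0.3348 = -0.1430 ≈ -0.14
e^(−qT) = e^(−0.038·0.6667) = 0.9750;  e^(−rT) = e^(−0.028·0.6667) = 0.9815
P = 335·0.9815·N(0.14) − 340·0.9750·N(-0.19) = 335·0.9815·0.5557 − 340·0.9750·0.4247 = 182.7155 − 140.7880 = 41.9275

41.93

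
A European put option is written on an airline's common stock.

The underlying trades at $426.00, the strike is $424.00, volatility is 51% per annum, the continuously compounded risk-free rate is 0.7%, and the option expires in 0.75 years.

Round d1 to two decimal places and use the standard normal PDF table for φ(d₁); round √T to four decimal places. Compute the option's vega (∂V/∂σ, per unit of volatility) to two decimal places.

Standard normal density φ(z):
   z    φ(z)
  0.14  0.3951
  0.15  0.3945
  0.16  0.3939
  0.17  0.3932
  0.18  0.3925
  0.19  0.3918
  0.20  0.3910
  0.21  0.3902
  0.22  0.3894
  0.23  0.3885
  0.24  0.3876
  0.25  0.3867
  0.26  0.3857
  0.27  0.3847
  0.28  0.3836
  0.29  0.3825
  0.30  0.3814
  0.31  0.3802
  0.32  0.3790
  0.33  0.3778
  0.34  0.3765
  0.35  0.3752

142.99

σ√T = 0.51 × 0.8660 = 0.4417
d₁ = [ln(426/424) + (0.007 + 0.51²/2)·0.75] / 0.4417 = [0.0047 + 0.1028] / 0.4417 = 0.2434 → 0.24
√T = √0.75 = 0.8660
φ(d₁) = φ(0.24) = 0.3876
vega = S·φ(d₁)·√T = 426·0.3876·0.8660 = 142.9918
(Call and put vega coincide under Black-Scholes.)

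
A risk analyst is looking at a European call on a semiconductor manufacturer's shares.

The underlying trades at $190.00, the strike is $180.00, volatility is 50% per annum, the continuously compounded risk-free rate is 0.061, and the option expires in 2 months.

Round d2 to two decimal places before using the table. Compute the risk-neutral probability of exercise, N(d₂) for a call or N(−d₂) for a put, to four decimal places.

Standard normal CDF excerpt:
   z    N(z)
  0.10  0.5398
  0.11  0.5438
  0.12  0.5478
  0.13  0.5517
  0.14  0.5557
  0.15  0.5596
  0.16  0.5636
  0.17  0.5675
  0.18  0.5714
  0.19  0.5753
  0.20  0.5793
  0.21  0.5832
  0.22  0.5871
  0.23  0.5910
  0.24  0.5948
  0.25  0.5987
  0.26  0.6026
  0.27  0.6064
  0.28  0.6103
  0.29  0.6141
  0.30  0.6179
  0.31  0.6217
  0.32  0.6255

0.5832

σ√T = 0.5 × 0.4082 = 0.2041
ln(S/K) + (r + σ²/2)T = ln(190/180) + (0.061 + 0.5²/2)·0.1667 = 0.0541 + 0.0310 = 0.0851
d₁ = 0.0851 / 0.2041 = 0.4167 which rounds to 0.42
d₂ = d₁ − σ√T = 0.4167 − 0.2041 = 0.2126 which rounds to 0.21
Risk-neutral Pr[S_T > K] = N(d₂) = N(0.21) = 0.5832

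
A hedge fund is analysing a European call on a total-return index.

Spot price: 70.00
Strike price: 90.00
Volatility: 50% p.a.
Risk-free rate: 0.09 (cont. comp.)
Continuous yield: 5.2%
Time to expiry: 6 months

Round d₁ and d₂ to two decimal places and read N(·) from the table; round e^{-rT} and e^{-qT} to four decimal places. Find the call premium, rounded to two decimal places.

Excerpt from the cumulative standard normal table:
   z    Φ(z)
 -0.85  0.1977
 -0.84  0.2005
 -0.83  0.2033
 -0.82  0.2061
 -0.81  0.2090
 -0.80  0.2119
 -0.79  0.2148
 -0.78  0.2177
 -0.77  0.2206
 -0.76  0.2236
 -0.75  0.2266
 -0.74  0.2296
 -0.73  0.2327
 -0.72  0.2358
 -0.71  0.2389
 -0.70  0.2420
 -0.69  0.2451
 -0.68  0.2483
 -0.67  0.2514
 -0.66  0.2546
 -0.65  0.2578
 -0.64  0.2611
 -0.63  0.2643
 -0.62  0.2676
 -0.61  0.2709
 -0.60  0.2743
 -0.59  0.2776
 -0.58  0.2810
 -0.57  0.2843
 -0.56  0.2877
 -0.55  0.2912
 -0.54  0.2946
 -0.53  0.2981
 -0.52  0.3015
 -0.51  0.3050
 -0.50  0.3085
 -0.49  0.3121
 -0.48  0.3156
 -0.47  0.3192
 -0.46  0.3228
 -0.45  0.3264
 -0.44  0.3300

σ√T = 0.5 × 0.7071 = 0.3536
d₁ = [ln(70/90) + (0.09 − 0.052 + 0.5²/2)·0.5] / 0.3536 = [-0.2513 + 0.0815] / 0.3536 = -0.4803 → -0.48
d₂ = d₁ − σ√T = -0.4803 − 0.3536 = -0.8339 → -0.83
exp(−qT) = exp(−0.052·0.5) = 0.9743;  exp(−rT) = exp(−0.09·0.5) = 0.9560
C = 70·0.9743·N(-0.48) − 90·0.9560·N(-0.83) = 70·0.9743·0.3156 − 90·0.9560·0.2033 = 21.5242 − 17.4919 = 4.0323

4.03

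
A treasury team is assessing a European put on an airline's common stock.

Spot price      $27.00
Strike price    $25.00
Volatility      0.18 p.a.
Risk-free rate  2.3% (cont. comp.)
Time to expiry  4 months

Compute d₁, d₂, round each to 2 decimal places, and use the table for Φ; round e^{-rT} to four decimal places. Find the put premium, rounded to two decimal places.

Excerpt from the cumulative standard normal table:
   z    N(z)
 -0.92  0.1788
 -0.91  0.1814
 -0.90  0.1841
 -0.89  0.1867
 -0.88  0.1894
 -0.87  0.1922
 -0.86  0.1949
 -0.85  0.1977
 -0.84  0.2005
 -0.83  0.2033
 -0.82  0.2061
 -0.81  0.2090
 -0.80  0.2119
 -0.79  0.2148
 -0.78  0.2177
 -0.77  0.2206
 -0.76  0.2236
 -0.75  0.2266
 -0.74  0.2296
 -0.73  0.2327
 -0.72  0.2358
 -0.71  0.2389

$0.36

T = 0.3333;  σ√T = 0.1039
d₁ = [ln(27/25) + (0.023 + 0.18²/2)·0.3333] / 0.1039 = [0.0770 + 0.0131] / 0.1039 = 0.8663 ≈ 0.87
d₂ = d₁ − σ√T = 0.8663 − 0.1039 = 0.7624 ≈ 0.76
e^(−rT) = e^(−0.023·0.3333) = 0.9924
N(−d₂) = N(-0.76) = 0.2236;  N(−d₁) = N(-0.87) = 0.1922
P = 25·0.9924·0.2236 − 27·0.1922 = 5.5475 − 5.1894 = 0.3581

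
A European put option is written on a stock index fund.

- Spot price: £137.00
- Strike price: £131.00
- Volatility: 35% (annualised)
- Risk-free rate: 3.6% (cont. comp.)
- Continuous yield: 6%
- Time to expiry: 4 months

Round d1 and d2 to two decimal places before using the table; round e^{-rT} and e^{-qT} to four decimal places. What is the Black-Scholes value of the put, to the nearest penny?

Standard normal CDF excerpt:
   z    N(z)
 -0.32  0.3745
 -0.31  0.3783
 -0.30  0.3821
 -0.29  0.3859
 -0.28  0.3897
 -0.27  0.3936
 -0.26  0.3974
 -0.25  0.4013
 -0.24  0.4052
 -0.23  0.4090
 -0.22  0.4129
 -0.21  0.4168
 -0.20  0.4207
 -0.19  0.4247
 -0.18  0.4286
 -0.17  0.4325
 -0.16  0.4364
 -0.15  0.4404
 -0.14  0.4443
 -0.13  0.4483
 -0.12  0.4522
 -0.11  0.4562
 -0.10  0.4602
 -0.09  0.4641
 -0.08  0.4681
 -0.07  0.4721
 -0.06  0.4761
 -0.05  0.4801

£8.26

T = 0.3333;  σ√T = 0.2021
d₁ = [ln(137/131) + (0.036 − 0.06 + ½·0.35²)·0.3333] / (σ√T) = (0.0448 + 0.0124) / 0.2021 = 0.2831 which rounds to 0.28
d₂ = 0.2831 − 0.2021 = 0.0810 which rounds to 0.08
e^(−qT) = e^(−0.06·0.3333) = 0.9802;  e^(−rT) = e^(−0.036·0.3333) = 0.9881
N(−d₂) = N(-0.08) = 0.4681;  N(−d₁) = N(-0.28) = 0.3897
P = 131·0.9881·0.4681 − 137·0.9802·0.3897 = 60.5914 − 52.3318 = 8.2596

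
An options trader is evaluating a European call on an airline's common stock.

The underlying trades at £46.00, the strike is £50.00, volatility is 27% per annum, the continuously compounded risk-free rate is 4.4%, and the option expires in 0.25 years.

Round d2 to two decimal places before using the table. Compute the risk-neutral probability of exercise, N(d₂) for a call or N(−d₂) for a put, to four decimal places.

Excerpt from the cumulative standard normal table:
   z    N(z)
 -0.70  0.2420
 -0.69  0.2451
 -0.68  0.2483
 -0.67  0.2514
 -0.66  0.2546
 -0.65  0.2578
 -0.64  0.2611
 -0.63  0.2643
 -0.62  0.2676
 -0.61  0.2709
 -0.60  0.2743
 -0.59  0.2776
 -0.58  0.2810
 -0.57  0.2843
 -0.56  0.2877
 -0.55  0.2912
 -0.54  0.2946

σ√T = 0.27·√0.25 = 0.1350
ln(S/K) + (r + σ²/2)T = ln(46/50) + (0.044 + 0.27²/2)·0.25 = -0.0834 + 0.0201 = -0.0633
d₁ = -0.0633 / 0.1350 = -0.4687 ⇒ -0.47
d₂ = d₁ − σ√T = -0.4687 − 0.1350 = -0.6037 ⇒ -0.60
Pr(exercise) under Q = N(d₂) = 0.2743

0.2743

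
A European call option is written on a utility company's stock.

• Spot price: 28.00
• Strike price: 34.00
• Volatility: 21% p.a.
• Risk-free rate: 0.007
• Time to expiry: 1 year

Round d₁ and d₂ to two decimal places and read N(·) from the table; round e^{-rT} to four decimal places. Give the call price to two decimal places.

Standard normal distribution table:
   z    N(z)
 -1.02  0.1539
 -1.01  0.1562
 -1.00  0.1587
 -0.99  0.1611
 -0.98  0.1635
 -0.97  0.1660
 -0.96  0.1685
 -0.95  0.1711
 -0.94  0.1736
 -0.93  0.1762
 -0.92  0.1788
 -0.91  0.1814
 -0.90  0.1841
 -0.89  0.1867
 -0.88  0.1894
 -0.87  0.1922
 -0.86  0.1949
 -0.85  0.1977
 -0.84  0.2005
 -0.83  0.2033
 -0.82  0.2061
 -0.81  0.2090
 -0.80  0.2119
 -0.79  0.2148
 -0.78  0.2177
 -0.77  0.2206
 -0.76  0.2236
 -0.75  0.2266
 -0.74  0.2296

0.66

σ√T = 0.21·√1 = 0.2100
d₁ = [ln(28/34) + (0.007 + ½·0.21²)·1] / (σ√T) = (-0.1942 + 0.0290) / 0.2100 = -0.7862 → -0.79
d₂ = -0.7862 − 0.2100 = -0.9962 → -1.00
exp(−rT) = exp(−0.007·1) = 0.9930
C = 28·N(-0.79) − 34·0.9930·N(-1.00) = 28·0.2148 − 34·0.9930·0.1587 = 6.0144 − 5.3580 = 0.6564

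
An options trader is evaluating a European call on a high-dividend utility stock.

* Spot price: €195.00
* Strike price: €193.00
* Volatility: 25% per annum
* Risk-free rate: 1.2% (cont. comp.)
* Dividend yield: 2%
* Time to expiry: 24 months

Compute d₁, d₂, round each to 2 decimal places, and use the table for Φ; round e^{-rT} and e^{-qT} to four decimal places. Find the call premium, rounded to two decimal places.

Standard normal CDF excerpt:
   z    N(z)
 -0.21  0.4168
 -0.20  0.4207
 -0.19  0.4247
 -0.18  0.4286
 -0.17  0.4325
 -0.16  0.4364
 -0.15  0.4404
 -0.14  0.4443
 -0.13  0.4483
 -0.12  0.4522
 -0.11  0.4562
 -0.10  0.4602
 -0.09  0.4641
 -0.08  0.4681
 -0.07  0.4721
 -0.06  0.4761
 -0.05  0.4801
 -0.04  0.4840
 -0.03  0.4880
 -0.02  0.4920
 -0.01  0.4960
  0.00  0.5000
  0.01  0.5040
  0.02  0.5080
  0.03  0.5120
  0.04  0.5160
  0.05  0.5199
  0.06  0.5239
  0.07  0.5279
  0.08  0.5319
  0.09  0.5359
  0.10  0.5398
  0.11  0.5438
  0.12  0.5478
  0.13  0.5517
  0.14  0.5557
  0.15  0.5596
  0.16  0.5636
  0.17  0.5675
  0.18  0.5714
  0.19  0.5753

€25.57

T = 2;  σ√T = 0.3536
ln(S/K) + (r − q + σ²/2)T = ln(195/193) + (0.012 − 0.02 + 0.25²/2)·2 = 0.0103 + 0.0465 = 0.0568
d₁ = 0.0568 / 0.3536 = 0.1607 → 0.16
d₂ = d₁ − σ√T = 0.1607 − 0.3536 = -0.1929 → -0.19
e^(−qT) = e^(−0.02·2) = 0.9608;  e^(−rT) = e^(−0.012·2) = 0.9763
C = 195·0.9608·N(0.16) − 193·0.9763·N(-0.19) = 195·0.9608·0.5636 − 193·0.9763·0.4247 = 105.5938 − 80.0245 = 25.5694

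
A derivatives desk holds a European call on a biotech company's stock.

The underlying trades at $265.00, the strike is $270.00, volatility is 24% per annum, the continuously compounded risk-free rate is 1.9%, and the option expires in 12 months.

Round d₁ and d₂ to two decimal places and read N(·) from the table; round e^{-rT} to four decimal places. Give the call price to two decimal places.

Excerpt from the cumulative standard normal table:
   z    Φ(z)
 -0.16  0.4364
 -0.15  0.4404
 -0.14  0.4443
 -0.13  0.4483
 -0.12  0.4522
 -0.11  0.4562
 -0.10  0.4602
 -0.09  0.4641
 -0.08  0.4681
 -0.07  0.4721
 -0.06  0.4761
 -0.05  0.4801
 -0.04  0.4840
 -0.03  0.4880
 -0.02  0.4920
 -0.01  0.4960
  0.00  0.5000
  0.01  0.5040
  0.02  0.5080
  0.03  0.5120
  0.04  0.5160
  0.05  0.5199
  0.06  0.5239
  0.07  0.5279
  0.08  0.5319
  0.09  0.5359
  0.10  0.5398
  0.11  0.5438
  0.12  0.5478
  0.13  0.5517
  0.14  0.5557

$25.37

σ√T = 0.24 × 1.0000 = 0.2400
d₁ = [ln(265/270) + (0.019 + 0.24²/2)·1] / 0.2400 = [-0.0187 + 0.0478] / 0.2400 = 0.1213 ⇒ 0.12
d₂ = d₁ − σ√T = 0.1213 − 0.2400 = -0.1187 ⇒ -0.12
exp(−rT) = exp(−0.019·1) = 0.9812
N(d₁) = N(0.12) = 0.5478;  N(d₂) = N(-0.12) = 0.4522
C = 265·0.5478 − 270·0.9812·0.4522 = 145.1670 − 119.7986 = 25.3684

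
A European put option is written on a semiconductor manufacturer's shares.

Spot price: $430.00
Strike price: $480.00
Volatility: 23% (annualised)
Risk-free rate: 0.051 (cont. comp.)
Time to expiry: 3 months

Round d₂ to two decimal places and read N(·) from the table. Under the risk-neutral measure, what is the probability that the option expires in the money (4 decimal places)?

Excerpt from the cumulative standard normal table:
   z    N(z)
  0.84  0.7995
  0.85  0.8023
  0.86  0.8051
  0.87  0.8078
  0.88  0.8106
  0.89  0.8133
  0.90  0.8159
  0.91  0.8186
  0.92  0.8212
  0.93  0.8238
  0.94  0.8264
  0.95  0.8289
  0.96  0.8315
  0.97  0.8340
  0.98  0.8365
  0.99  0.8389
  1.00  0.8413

0.8159

T = 0.25;  σ√T = 0.1150
d₁ = [ln(430/480) + (0.051 + 0.23²/2)·0.25] / 0.1150 = [-0.1100 + 0.0194] / 0.1150 = -0.7882 → -0.79
d₂ = d₁ − σ√T = -0.7882 − 0.1150 = -0.9032 → -0.90
Risk-neutral Pr[S_T < K] = N(−d₂) = N(0.90) = 0.8159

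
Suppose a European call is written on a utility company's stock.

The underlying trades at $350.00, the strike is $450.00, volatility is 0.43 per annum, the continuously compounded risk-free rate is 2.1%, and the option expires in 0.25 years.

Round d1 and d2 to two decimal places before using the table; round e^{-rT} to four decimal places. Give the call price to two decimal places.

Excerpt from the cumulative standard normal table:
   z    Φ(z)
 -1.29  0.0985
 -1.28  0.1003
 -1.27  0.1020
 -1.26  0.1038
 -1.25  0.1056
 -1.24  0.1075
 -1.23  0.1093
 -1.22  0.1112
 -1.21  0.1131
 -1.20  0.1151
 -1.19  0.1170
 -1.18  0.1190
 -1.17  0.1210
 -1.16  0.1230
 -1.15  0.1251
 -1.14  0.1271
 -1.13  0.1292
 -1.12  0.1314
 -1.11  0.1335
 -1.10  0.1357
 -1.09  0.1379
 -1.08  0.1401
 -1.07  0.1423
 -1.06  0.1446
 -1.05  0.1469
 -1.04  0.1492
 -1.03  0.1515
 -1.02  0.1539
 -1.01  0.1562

$4.95

T = 0.25;  σ√T = 0.2150
d₁ = [ln(350/450) + (0.021 + 0.43²/2)·0.25] / 0.2150 = [-0.2513 + 0.0284] / 0.2150 = -1.0370 ⇒ -1.04
d₂ = d₁ − σ√T = -1.0370 − 0.2150 = -1.2520 ⇒ -1.25
e^(−rT) = e^(−0.021·0.25) = 0.9948
N(d₁) = N(-1.04) = 0.1492;  N(d₂) = N(-1.25) = 0.1056
C = 350·0.1492 − 450·0.9948·0.1056 = 52.2200 − 47.2729 = 4.9471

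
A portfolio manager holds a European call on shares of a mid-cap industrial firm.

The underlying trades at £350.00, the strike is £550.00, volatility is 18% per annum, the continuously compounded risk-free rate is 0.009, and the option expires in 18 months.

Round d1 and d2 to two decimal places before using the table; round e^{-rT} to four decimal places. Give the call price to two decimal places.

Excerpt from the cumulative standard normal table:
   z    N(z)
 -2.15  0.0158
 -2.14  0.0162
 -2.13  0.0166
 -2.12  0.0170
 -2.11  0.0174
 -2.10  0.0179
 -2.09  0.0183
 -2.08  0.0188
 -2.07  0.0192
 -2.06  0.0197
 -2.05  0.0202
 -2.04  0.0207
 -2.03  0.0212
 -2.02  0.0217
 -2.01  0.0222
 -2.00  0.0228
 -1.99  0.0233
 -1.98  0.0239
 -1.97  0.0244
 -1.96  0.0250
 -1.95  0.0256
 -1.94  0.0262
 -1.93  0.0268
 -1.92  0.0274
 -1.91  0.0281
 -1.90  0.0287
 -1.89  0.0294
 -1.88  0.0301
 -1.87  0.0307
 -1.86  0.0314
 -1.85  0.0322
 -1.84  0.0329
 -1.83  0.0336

£0.82

T = 1.5;  σ√T = 0.2205
d₁ = [ln(350/550) + (0.009 + ½·0.18²)·1.5] / (σ√T) = (-0.4520 + 0.0378) / 0.2205 = -1.8788 which rounds to -1.88
d₂ = -1.8788 − 0.2205 = -2.0992 which rounds to -2.10
exp(−rT) = exp(−0.009·1.5) = 0.9866
N(d₁) = N(-1.88) = 0.0301;  N(d₂) = N(-2.10) = 0.0179
C = 350·0.0301 − 550·0.9866·0.0179 = 10.5350 − 9.7131 = 0.8219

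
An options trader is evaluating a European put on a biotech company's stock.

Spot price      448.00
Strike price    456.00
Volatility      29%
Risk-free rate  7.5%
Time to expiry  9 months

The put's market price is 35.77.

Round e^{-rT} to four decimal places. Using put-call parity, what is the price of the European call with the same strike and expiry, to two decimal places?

e^(−rT) = e^(−0.075·0.75) = 0.9453
Put-call parity: C − P = S − K·e^(−rT) = 448 − 456·0.9453 = 448 − 431.0568 = 16.9432
C = P + (C − P) = 35.77 + (16.9432) = 52.7132

52.71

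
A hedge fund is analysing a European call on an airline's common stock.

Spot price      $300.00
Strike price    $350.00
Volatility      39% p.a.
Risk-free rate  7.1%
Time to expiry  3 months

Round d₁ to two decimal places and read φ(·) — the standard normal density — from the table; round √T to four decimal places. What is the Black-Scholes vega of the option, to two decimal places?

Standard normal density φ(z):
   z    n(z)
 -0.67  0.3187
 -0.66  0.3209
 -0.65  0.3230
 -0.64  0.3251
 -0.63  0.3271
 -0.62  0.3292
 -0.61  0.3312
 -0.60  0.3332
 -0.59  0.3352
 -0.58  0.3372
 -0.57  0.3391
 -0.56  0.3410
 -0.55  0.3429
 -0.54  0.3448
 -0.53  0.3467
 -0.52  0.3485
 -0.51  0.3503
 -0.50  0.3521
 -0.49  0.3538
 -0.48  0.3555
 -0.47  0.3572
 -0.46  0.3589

49.98

T = 0.25;  σ√T = 0.1950
d₁ = [ln(300/350) + (0.071 + 0.39²/2)·0.25] / 0.1950 = [-0.1542 + 0.0368] / 0.1950 = -0.6020 ⇒ -0.60
√T = √0.25 = 0.5000
φ(d₁) = φ(-0.60) = 0.3332
vega = S·φ(d₁)·√T = 300·0.3332·0.5000 = 49.9800
(Vega is the same for a European call and put with the same parameters.)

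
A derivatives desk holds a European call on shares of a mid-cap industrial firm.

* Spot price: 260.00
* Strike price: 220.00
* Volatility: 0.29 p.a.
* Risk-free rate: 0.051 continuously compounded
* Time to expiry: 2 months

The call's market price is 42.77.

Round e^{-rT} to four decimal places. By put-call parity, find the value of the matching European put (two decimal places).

exp(−rT) = exp(−0.051·0.1667) = 0.9915
Put-call parity: C − P = S − K·e^(−rT) = 260 − 220·0.9915 = 260 − 218.1300 = 41.8700
P = C − (C − P) = 42.77 − (41.8700) = 0.9000

0.90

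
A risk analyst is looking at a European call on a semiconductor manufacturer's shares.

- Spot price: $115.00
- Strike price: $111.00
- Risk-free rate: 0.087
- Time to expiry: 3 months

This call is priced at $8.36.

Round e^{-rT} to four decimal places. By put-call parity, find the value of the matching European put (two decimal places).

e^(−rT) = e^(−0.087·0.25) = 0.9785
Put-call parity: C − P = S − K·e^(−rT) = 115 − 111·0.9785 = 115 − 108.6135 = 6.3865
P = C − (C − P) = 8.36 − (6.3865) = 1.9735

$1.97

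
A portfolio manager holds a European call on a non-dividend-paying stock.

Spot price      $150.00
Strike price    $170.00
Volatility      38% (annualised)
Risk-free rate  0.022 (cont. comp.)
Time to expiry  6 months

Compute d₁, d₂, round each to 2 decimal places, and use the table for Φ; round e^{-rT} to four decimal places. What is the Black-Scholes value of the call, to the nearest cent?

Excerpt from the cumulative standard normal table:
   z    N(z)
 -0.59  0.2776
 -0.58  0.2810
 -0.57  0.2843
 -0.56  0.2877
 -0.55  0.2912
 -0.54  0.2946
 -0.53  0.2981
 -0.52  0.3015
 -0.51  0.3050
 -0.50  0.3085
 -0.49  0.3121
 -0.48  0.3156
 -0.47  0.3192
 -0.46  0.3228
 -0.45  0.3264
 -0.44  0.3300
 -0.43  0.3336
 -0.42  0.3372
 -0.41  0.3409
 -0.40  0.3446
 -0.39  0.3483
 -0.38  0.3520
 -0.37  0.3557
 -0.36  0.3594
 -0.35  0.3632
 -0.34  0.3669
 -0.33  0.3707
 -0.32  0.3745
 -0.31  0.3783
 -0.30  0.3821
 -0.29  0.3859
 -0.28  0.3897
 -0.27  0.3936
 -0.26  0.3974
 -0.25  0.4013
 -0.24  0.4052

σ√T = 0.38·√0.5 = 0.2687
d₁ = [ln(150/170) + (0.022 + ½·0.38²)·0.5] / (σ√T) = (-0.1252 + 0.0471) / 0.2687 = -0.2905 ⇒ -0.29
d₂ = -0.2905 − 0.2687 = -0.5592 ⇒ -0.56
e^(−rT) = e^(−0.022·0.5) = 0.9891
N(d₁) = N(-0.29) = 0.3859;  N(d₂) = N(-0.56) = 0.2877
C = 150·0.3859 − 170·0.9891·0.2877 = 57.8850 − 48.3759 = 9.5091

$9.51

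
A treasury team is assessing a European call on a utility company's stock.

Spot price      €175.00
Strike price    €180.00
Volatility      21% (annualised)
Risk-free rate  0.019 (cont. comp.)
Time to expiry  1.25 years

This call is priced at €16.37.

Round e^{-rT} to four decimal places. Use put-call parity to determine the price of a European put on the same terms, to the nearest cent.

€17.14

exp(−rT) = exp(−0.019·1.25) = 0.9765
Put-call parity: C − P = S − K·e^(−rT) = 175 − 180·0.9765 = 175 − 175.7700 = -0.7700
P = C − (C − P) = 16.37 − (-0.7700) = 17.1400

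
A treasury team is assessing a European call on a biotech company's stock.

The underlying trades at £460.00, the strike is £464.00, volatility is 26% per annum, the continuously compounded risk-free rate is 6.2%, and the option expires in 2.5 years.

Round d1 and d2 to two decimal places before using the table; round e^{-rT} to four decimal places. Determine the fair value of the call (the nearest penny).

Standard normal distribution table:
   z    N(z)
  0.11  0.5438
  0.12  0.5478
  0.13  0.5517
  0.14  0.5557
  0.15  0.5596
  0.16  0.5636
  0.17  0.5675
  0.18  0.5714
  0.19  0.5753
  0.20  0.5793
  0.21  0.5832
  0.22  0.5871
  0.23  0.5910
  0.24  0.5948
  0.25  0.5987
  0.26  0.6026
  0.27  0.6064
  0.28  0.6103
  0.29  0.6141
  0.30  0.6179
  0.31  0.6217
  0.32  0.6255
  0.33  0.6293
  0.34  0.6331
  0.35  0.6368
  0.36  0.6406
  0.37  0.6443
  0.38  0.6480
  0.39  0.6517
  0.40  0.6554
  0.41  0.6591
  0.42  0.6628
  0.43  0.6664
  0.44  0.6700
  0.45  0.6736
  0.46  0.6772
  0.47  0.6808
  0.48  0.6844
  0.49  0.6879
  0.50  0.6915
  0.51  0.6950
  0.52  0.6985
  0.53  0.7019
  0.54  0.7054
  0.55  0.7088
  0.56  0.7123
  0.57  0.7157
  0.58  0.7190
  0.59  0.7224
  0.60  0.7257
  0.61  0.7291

£105.29

σ√T = 0.26·√2.5 = 0.4111
d₁ = [ln(460/464) + (0.062 + ½·0.26²)·2.5] / (σ√T) = (-0.0087 + 0.2395) / 0.4111 = 0.5615 which rounds to 0.56
d₂ = 0.5615 − 0.4111 = 0.1504 which rounds to 0.15
e^(−rT) = e^(−0.062·2.5) = 0.8564
N(d₁) = N(0.56) = 0.7123;  N(d₂) = N(0.15) = 0.5596
C = 460·0.7123 − 464·0.8564·0.5596 = 327.6580 − 222.3680 = 105.2900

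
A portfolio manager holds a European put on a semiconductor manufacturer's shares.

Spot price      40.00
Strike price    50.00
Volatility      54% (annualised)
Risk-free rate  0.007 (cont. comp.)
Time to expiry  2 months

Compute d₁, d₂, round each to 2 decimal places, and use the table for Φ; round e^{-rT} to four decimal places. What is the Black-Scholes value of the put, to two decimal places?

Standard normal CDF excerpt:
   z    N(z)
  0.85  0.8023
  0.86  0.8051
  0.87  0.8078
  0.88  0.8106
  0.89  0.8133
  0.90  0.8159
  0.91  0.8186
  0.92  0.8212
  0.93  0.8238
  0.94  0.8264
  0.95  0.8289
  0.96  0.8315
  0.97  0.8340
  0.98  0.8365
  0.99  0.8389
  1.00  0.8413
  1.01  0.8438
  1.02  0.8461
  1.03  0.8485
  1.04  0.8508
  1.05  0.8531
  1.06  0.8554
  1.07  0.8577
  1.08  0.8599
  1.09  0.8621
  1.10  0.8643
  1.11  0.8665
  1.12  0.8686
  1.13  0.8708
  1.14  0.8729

10.74

T = 0.1667;  σ√T = 0.2205
d₁ = [ln(40/50) + (0.007 + ½·0.54²)·0.1667] / (σ√T) = (-0.2231 + 0.0255) / 0.2205 = -0.8967 → -0.90
d₂ = -0.8967 − 0.2205 = -1.1171 → -1.12
e^(−rT) = e^(−0.007·0.1667) = 0.9988
N(−d₂) = N(1.12) = 0.8686;  N(−d₁) = N(0.90) = 0.8159
P = 50·0.9988·0.8686 − 40·0.8159 = 43.3779 − 32.6360 = 10.7419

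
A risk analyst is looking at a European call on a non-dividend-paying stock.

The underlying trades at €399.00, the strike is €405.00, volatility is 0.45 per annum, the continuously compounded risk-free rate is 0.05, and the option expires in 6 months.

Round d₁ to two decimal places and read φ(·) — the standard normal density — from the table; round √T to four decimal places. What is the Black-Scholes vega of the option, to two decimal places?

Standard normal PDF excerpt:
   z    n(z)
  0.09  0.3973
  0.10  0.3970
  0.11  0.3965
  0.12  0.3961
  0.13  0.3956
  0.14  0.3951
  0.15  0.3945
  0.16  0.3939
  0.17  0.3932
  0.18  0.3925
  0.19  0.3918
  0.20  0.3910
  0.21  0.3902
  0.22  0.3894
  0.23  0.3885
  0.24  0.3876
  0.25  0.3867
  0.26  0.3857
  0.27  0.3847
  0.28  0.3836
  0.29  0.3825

110.54

T = 0.5;  σ√T = 0.3182
ln(S/K) + (r + σ²/2)T = ln(399/405) + (0.05 + 0.45²/2)·0.5 = -0.0149 + 0.0756 = 0.0607
d₁ = 0.0607 / 0.3182 = 0.1908 which rounds to 0.19
√T = √0.5 = 0.7071
φ(d₁) = φ(0.19) = 0.3918
vega = S·φ(d₁)·√T = 399·0.3918·0.7071 = 110.5397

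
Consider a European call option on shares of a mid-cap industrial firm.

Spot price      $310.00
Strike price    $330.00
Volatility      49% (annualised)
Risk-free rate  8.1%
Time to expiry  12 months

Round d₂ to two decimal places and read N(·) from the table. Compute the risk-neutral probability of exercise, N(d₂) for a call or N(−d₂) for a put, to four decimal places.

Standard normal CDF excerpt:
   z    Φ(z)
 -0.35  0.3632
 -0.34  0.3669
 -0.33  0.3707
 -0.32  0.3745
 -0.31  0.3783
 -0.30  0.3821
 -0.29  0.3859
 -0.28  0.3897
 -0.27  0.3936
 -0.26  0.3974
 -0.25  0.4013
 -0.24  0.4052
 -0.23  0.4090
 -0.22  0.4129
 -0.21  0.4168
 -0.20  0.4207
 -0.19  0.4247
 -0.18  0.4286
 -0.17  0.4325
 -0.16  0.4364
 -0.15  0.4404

0.4168

σ√T = 0.49 × 1.0000 = 0.4900
ln(S/K) + (r + σ²/2)T = ln(310/330) + (0.081 + 0.49²/2)·1 = -0.0625 + 0.2011 = 0.1385
d₁ = 0.1385 / 0.4900 = 0.2827 ≈ 0.28
d₂ = d₁ − σ√T = 0.2827 − 0.4900 = -0.2073 ≈ -0.21
Risk-neutral Pr[S_T > K] = N(d₂) = N(-0.21) = 0.4168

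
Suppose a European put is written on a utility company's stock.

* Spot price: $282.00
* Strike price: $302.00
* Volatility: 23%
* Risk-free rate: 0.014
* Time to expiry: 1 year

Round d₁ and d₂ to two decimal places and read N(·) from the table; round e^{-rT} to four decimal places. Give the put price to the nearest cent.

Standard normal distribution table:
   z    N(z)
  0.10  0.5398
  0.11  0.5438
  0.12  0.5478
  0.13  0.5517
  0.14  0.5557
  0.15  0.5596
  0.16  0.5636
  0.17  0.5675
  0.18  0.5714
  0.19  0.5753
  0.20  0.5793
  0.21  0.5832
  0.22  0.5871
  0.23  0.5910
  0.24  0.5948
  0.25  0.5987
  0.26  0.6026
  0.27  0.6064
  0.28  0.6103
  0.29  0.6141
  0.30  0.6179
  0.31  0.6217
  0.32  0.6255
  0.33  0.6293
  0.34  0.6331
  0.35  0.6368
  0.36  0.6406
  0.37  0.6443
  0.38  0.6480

$35.16

T = 1;  σ√T = 0.2300
d₁ = [ln(282/302) + (0.014 + 0.23²/2)·1] / 0.2300 = [-0.0685 + 0.0404] / 0.2300 = -0.1220 ≈ -0.12
d₂ = d₁ − σ√T = -0.1220 − 0.2300 = -0.3520 ≈ -0.35
e^(−rT) = e^(−0.014·1) = 0.9861
N(−d₂) = N(0.35) = 0.6368;  N(−d₁) = N(0.12) = 0.5478
P = 302·0.9861·0.6368 − 282·0.5478 = 189.6404 − 154.4796 = 35.1608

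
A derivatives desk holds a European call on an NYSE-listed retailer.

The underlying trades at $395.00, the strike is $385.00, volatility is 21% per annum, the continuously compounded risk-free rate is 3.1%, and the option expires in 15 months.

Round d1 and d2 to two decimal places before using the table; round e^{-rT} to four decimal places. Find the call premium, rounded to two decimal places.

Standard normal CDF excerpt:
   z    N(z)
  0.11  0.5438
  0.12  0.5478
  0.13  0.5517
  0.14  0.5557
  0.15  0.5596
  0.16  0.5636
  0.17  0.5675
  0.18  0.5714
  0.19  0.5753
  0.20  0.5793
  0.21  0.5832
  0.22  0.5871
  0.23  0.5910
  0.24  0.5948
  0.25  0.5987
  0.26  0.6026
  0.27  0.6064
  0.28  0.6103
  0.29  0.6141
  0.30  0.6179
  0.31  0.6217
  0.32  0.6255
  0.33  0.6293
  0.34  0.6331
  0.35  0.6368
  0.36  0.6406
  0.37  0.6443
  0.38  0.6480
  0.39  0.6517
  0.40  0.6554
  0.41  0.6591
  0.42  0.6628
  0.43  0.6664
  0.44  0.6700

T = 1.25;  σ√T = 0.2348
ln(S/K) + (r + σ²/2)T = ln(395/385) + (0.031 + 0.21²/2)·1.25 = 0.0256 + 0.0663 = 0.0920
d₁ = 0.0920 / 0.2348 = 0.3917 ⇒ 0.39
d₂ = d₁ − σ√T = 0.3917 − 0.2348 = 0.1569 ⇒ 0.16
exp(−rT) = exp(−0.031·1.25) = 0.9620
C = 395·N(0.39) − 385·0.9620·N(0.16) = 395·0.6517 − 385·0.9620·0.5636 = 257.4215 − 208.7405 = 48.6810

$48.68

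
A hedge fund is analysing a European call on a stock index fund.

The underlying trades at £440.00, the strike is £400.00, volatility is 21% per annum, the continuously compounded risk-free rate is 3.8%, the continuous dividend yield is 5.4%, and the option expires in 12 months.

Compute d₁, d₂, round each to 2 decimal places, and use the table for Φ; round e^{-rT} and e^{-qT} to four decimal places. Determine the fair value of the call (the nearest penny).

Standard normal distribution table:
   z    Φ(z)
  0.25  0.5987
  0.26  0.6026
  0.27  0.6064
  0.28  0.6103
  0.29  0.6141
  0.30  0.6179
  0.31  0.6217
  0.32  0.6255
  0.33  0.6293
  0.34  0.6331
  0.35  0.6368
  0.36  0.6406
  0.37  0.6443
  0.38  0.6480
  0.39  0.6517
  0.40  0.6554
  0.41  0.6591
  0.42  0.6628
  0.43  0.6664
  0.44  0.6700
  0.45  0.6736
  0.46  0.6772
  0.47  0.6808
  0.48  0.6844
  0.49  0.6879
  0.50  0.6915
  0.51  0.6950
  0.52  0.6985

σ√T = 0.21·√1 = 0.2100
ln(S/K) + (r − q + σ²/2)T = ln(440/400) + (0.038 − 0.054 + 0.21²/2)·1 = 0.0953 + 0.0060 = 0.1014
d₁ = 0.1014 / 0.2100 = 0.4827 → 0.48
d₂ = d₁ − σ√T = 0.4827 − 0.2100 = 0.2727 → 0.27
e^(−qT) = e^(−0.054·1) = 0.9474;  e^(−rT) = e^(−0.038·1) = 0.9627
N(d₁) = N(0.48) = 0.6844;  N(d₂) = N(0.27) = 0.6064
C = 440·0.9474·0.6844 − 400·0.9627·0.6064 = 285.2962 − 233.5125 = 51.7837

£51.78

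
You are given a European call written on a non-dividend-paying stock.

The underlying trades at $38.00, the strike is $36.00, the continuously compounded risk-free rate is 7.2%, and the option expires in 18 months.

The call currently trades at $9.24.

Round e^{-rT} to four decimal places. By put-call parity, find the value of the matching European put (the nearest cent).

e^(−rT) = e^(−0.072·1.5) = 0.8976
Put-call parity: C − P = S − K·e^(−rT) = 38 − 36·0.8976 = 38 − 32.3136 = 5.6864
P = C − (C − P) = 9.24 − (5.6864) = 3.5536

$3.55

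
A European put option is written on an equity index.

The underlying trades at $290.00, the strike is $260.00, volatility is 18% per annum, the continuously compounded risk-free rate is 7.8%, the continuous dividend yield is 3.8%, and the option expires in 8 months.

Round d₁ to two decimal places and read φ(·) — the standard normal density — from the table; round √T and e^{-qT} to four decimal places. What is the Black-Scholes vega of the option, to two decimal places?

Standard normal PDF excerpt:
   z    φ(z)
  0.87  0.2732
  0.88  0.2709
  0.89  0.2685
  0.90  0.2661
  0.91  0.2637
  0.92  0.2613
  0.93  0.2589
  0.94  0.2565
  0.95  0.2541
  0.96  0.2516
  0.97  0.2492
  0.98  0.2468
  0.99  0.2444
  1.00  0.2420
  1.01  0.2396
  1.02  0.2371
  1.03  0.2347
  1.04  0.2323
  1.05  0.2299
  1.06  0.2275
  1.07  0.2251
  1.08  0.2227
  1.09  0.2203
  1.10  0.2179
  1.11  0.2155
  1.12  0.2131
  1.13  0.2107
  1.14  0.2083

55.87

T = 0.6667;  σ√T = 0.1470
d₁ = [ln(290/260) + (0.078 − 0.038 + 0.18²/2)·0.6667] / 0.1470 = [0.1092 + 0.0375] / 0.1470 = 0.9979 → 1.00
√T = √0.6667 = 0.8165
φ(d₁) = φ(1.00) = 0.2420
exp(−qT) = exp(−0.038·0.6667) = 0.9750
vega = S·exp(−qT)·φ(d₁)·√T = 290·0.9750·0.2420·0.8165 = 55.8694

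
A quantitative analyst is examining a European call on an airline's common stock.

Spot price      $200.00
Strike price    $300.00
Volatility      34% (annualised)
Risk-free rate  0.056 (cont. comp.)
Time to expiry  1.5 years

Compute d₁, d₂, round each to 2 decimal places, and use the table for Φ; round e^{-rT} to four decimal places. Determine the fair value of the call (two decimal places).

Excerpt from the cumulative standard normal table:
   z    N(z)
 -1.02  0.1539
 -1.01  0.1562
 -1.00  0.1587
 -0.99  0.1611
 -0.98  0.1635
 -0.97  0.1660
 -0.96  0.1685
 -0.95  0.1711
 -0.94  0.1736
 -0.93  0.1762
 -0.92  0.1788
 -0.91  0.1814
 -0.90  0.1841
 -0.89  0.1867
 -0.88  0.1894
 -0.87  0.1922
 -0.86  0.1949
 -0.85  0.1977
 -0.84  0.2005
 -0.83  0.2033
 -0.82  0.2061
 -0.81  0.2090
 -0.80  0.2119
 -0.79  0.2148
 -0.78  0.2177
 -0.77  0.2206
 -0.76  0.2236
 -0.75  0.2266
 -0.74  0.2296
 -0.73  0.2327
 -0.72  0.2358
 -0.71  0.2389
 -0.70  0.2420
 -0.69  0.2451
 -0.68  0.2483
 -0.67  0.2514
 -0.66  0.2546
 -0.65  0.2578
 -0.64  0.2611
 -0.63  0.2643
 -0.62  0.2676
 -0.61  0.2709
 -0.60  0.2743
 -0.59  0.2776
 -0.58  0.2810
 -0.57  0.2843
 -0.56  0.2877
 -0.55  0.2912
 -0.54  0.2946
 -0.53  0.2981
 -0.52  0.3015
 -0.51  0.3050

$12.44

T = 1.5;  σ√T = 0.4164
d₁ = [ln(200/300) + (0.056 + 0.34²/2)·1.5] / 0.4164 = [-0.4055 + 0.1707] / 0.4164 = -0.5638 ⇒ -0.56
d₂ = d₁ − σ√T = -0.5638 − 0.4164 = -0.9802 ⇒ -0.98
e^(−rT) = e^(−0.056·1.5) = 0.9194
N(d₁) = N(-0.56) = 0.2877;  N(d₂) = N(-0.98) = 0.1635
C = 200·0.2877 − 300·0.9194·0.1635 = 57.5400 − 45.0966 = 12.4434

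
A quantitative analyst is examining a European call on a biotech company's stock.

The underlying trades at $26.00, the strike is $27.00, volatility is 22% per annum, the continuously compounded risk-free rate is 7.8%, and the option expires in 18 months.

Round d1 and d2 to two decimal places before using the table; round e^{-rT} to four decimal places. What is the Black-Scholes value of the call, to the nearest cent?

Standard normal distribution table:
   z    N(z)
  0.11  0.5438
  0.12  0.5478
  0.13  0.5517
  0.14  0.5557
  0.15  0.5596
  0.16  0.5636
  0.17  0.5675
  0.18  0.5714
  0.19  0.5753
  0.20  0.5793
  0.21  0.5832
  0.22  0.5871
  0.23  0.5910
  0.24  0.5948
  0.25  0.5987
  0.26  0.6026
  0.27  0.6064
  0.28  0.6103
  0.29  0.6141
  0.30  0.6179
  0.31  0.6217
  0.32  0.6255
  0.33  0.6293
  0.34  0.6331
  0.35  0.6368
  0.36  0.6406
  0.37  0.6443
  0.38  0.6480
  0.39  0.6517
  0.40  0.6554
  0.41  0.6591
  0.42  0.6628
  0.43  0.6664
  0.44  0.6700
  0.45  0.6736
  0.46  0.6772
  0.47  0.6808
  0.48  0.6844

T = 1.5;  σ√T = 0.2694
ln(S/K) + (r + σ²/2)T = ln(26/27) + (0.078 + 0.22²/2)·1.5 = -0.0377 + 0.1533 = 0.1156
d₁ = 0.1156 / 0.2694 = 0.4289 which rounds to 0.43
d₂ = d₁ − σ√T = 0.4289 − 0.2694 = 0.1594 which rounds to 0.16
e^(−rT) = e^(−0.078·1.5) = 0.8896
C = 26·N(0.43) − 27·0.8896·N(0.16) = 26·0.6664 − 27·0.8896·0.5636 = 17.3264 − 13.5372 = 3.7892

$3.79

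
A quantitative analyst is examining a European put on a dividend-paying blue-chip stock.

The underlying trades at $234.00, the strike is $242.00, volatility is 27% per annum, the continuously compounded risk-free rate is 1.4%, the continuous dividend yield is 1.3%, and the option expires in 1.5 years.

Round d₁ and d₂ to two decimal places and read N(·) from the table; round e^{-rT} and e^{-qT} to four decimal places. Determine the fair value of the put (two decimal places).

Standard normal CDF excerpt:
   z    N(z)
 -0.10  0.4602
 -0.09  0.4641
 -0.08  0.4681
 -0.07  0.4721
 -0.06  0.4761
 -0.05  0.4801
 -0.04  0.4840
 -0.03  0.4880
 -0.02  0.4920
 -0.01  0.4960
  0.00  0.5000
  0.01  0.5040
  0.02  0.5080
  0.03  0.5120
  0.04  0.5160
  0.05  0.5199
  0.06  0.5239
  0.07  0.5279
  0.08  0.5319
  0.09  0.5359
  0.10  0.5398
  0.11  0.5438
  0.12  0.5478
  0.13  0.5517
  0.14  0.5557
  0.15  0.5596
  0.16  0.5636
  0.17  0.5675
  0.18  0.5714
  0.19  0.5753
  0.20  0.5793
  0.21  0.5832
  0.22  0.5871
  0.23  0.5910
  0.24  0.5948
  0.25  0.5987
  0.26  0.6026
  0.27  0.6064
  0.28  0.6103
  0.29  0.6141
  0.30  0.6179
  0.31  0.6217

T = 1.5;  σ√T = 0.3307
d₁ = [ln(234/242) + (0.014 − 0.013 + 0.27²/2)·1.5] / 0.3307 = [-0.0336 + 0.0562] / 0.3307 = 0.0682 which rounds to 0.07
d₂ = d₁ − σ√T = 0.0682 − 0.3307 = -0.2625 which rounds to -0.26
e^(−qT) = e^(−0.013·1.5) = 0.9807;  e^(−rT) = e^(−0.014·1.5) = 0.9792
N(−d₂) = N(0.26) = 0.6026;  N(−d₁) = N(-0.07) = 0.4721
P = 242·0.9792·0.6026 − 234·0.9807·0.4721 = 142.7960 − 108.3393 = 34.4567

$34.46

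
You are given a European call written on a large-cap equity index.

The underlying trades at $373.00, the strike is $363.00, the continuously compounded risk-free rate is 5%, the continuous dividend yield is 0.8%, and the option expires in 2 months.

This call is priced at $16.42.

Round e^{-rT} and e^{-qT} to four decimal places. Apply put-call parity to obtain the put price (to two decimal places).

exp(−qT) = exp(−0.008·0.1667) = 0.9987;  exp(−rT) = exp(−0.05·0.1667) = 0.9917
Put-call parity: C − P = S·e^(−qT) − K·e^(−rT) = 373·0.9987 − 363·0.9917 = 372.5151 − 359.9871 = 12.5280
P = C − (C − P) = 16.42 − (12.5280) = 3.8920

$3.89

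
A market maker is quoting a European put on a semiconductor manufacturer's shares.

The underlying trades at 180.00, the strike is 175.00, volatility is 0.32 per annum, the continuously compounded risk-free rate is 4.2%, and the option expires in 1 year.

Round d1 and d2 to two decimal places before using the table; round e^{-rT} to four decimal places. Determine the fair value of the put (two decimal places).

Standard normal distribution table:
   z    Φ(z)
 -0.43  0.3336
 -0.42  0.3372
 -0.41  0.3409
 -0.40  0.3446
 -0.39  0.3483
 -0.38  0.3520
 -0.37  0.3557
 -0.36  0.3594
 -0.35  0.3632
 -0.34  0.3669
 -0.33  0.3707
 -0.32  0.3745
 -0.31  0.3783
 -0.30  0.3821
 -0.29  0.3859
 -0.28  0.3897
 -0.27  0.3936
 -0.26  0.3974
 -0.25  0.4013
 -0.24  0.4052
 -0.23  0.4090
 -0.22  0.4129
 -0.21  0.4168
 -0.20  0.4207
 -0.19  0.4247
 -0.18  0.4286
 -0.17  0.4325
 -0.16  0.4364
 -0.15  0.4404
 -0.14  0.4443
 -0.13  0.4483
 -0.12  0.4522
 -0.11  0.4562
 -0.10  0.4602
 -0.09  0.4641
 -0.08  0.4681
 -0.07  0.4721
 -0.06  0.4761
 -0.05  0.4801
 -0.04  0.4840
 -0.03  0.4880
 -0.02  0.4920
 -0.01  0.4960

T = 1;  σ√T = 0.3200
d₁ = [ln(180/175) + (0.042 + ½·0.32²)·1] / (σ√T) = (0.0282 + 0.0932) / 0.3200 = 0.3793 ⇒ 0.38
d₂ = 0.3793 − 0.3200 = 0.0593 ⇒ 0.06
exp(−rT) = exp(−0.042·1) = 0.9589
N(−d₂) = N(-0.06) = 0.4761;  N(−d₁) = N(-0.38) = 0.3520
P = 175·0.9589·0.4761 − 180·0.3520 = 79.8932 − 63.3600 = 16.5332

16.53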